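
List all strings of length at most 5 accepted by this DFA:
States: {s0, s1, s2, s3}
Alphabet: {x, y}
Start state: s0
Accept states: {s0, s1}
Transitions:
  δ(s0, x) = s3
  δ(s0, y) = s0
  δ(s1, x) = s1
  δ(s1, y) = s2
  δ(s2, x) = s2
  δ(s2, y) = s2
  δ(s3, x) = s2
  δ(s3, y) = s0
ε, y, xy, yy, xyy, yxy, yyy, xyxy, xyyy, yxyy, yyxy, yyyy, xyxyy, xyyxy, xyyyy, yxyxy, yxyyy, yyxyy, yyyxy, yyyyy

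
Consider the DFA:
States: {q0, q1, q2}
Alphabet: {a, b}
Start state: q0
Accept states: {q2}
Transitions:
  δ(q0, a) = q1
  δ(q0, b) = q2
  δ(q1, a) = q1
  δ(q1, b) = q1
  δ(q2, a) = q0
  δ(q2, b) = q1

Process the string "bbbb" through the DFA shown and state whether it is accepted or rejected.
Processing string "bbbb":
  q0 --b--> q2
  q2 --b--> q1
  q1 --b--> q1
  q1 --b--> q1
Final state: q1
Accept states: {q2}
No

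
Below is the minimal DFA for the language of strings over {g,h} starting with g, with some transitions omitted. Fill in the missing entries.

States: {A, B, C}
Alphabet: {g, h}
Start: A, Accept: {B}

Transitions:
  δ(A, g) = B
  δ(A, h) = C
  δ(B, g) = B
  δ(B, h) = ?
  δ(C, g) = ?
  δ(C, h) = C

From the language and accept set, identify what each state tracks — A: no input read; B: started with g; C: started with h (dead).
Each missing δ(q, a) is the state matching the new tracked value after reading a.
δ(B, h) = B; δ(C, g) = C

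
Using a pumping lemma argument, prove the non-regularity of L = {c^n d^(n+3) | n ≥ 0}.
Assume L is regular with pumping length p. Idea: pumping the c-block breaks the fixed offset of 3.
Choose s = c^p d^(p+3) ∈ L. By the pumping lemma, s = xyz with |xy| ≤ p, |y| > 0, so y = c^k with k ≥ 1. Then xy²z = c^(p+k) d^(p+3). For this to be in L we would need p+3 = (p+k)+3, i.e. k = 0, contradicting k ≥ 1. So xy²z ∉ L.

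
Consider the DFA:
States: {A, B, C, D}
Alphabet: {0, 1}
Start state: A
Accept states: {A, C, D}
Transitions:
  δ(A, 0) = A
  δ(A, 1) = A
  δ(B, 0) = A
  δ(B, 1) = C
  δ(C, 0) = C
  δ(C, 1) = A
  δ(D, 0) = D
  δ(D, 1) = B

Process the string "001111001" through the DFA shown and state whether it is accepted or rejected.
Processing string "001111001":
  A --0--> A
  A --0--> A
  A --1--> A
  A --1--> A
  A --1--> A
  A --1--> A
  A --0--> A
  A --0--> A
  A --1--> A
Final state: A
Accept states: {A, C, D}
Yes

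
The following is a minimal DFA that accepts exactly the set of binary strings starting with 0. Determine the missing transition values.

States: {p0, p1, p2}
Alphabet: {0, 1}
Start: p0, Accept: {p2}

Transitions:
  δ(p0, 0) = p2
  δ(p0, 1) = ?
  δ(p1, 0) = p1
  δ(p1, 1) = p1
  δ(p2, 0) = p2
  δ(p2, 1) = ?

From the language and accept set, identify what each state tracks — p0: no input read; p1: started with 1 (dead); p2: started with 0.
Each missing δ(q, a) is the state matching the new tracked value after reading a.
δ(p0, 1) = p1; δ(p2, 1) = p2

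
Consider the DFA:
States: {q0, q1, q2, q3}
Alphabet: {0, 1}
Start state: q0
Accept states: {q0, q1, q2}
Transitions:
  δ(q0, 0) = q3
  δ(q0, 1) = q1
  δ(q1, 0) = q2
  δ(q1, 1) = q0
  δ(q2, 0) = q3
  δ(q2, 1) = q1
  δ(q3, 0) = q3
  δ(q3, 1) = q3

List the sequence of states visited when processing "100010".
read '1': q0 → q1
  read '0': q1 → q2
  read '0': q2 → q3
  read '0': q3 → q3
  read '1': q3 → q3
  read '0': q3 → q3
q0 -> q1 -> q2 -> q3 -> q3 -> q3 -> q3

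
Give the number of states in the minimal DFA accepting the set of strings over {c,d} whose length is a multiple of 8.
By Myhill–Nerode, count the distinguishable equivalence classes: 8 classes — one per residue of the length mod 8; class i is distinguished from class j by any string of length (8 − i) mod 8.
8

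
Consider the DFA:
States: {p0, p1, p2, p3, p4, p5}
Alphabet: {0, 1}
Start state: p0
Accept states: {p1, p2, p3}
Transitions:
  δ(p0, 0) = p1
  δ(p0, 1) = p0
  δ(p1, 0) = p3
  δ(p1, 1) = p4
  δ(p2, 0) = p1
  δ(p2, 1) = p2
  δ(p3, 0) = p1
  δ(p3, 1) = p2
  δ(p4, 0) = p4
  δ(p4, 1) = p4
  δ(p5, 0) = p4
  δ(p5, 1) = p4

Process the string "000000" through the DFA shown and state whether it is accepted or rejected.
Processing string "000000":
  p0 --0--> p1
  p1 --0--> p3
  p3 --0--> p1
  p1 --0--> p3
  p3 --0--> p1
  p1 --0--> p3
Final state: p3
Accept states: {p1, p2, p3}
Yes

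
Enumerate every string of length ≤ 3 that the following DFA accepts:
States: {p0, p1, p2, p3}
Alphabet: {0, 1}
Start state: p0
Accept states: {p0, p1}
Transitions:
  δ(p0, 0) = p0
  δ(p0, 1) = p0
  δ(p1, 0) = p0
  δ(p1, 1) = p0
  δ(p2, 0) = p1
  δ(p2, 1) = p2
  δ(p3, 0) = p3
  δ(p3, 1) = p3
ε, 0, 1, 00, 01, 10, 11, 000, 001, 010, 011, 100, 101, 110, 111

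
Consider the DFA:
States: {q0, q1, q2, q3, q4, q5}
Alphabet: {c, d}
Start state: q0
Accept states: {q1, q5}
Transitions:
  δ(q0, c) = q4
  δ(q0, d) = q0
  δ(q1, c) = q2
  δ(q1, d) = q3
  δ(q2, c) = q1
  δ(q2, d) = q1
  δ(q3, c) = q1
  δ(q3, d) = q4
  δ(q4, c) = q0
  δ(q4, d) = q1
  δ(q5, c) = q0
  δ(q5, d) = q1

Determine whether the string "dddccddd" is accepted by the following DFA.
Processing string "dddccddd":
  q0 --d--> q0
  q0 --d--> q0
  q0 --d--> q0
  q0 --c--> q4
  q4 --c--> q0
  q0 --d--> q0
  q0 --d--> q0
  q0 --d--> q0
Final state: q0
Accept states: {q1, q5}
No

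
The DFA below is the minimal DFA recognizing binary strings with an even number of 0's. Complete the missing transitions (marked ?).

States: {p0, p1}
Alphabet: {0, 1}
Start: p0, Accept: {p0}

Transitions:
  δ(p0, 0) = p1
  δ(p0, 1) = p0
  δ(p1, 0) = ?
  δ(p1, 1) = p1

From the language and accept set, identify what each state tracks — p0: even number of 0's so far; p1: odd number of 0's so far.
Each missing δ(q, a) is the state matching the new tracked value after reading a.
δ(p1, 0) = p0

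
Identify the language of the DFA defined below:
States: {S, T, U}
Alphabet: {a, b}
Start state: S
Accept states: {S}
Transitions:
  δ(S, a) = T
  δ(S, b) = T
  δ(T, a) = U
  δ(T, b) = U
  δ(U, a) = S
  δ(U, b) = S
Testing a few strings:
  'bb' → reject
  'ab' → reject
  'ba' → reject
  'aa' → reject
State roles: S=length ≡ 0 (mod 3); T=length ≡ 1 (mod 3); U=length ≡ 2 (mod 3)
All strings over {a,b} whose length is a multiple of 3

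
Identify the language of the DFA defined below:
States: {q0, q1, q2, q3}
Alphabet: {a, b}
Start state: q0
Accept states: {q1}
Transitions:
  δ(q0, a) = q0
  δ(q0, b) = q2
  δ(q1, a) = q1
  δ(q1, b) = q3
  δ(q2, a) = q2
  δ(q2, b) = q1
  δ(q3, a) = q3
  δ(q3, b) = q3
Testing a few strings:
  'b' → reject
  'a' → reject
  'ba' → reject
  'bbaa' → accept
State roles: q0=zero b's; q1=two b's; q2=one b; q3=≥ three b's (dead)
All strings over {a,b} containing exactly two b's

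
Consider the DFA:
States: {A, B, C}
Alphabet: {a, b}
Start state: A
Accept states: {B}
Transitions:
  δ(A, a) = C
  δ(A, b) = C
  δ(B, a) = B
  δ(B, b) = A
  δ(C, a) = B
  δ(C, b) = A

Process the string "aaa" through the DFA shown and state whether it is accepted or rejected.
Processing string "aaa":
  A --a--> C
  C --a--> B
  B --a--> B
Final state: B
Accept states: {B}
Yes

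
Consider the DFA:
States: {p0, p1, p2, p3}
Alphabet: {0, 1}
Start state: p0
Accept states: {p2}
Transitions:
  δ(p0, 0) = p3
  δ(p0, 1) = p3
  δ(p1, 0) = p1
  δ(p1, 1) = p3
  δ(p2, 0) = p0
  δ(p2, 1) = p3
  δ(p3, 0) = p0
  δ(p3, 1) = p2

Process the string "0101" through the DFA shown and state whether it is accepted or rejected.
Processing string "0101":
  p0 --0--> p3
  p3 --1--> p2
  p2 --0--> p0
  p0 --1--> p3
Final state: p3
Accept states: {p2}
No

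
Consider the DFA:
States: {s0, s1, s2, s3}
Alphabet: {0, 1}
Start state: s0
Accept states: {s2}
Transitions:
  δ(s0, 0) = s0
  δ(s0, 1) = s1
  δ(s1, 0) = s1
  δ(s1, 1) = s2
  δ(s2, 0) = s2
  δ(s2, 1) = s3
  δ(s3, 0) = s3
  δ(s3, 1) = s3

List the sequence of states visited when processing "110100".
read '1': s0 → s1
  read '1': s1 → s2
  read '0': s2 → s2
  read '1': s2 → s3
  read '0': s3 → s3
  read '0': s3 → s3
s0 -> s1 -> s2 -> s2 -> s3 -> s3 -> s3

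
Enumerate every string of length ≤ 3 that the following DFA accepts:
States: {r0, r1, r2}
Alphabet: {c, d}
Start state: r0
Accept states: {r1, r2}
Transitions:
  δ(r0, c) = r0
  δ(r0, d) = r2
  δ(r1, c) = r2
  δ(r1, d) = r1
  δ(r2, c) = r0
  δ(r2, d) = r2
d, cd, dd, ccd, cdd, dcd, ddd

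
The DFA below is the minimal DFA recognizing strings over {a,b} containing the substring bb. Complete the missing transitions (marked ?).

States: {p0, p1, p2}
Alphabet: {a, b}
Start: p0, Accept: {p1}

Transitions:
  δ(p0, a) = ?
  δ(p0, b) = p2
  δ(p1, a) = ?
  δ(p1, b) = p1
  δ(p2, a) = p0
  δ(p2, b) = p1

From the language and accept set, identify what each state tracks — p0: no progress toward bb; p1: substring bb seen; p2: one trailing b.
Each missing δ(q, a) is the state matching the new tracked value after reading a.
δ(p0, a) = p0; δ(p1, a) = p1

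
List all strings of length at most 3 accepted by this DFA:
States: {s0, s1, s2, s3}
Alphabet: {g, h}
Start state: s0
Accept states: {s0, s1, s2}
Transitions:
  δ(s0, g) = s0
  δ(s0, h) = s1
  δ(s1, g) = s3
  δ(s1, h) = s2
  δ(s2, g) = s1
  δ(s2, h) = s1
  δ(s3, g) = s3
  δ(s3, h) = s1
ε, g, h, gg, gh, hh, ggg, ggh, ghh, hgh, hhg, hhh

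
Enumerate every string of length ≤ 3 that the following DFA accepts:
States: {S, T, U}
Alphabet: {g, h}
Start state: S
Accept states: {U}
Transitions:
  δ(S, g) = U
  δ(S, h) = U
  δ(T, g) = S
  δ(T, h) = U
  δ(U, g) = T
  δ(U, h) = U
g, h, gh, hh, ggh, ghh, hgh, hhh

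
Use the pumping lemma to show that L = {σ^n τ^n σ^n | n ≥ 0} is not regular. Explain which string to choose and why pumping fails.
Assume L is regular with pumping length p. Idea: pumping the first σ-block unbalances it against the other two.
Choose s = σ^p τ^p σ^p ∈ L (|s| = 3p ≥ p). By the pumping lemma, s = xyz with |xy| ≤ p, |y| > 0, so y = σ^k with k ≥ 1, inside the first σ-block. Then xy²z = σ^(p+k) τ^p σ^p. The first block has length p+k ≠ p, so the three block lengths are no longer equal and xy²z ∉ L.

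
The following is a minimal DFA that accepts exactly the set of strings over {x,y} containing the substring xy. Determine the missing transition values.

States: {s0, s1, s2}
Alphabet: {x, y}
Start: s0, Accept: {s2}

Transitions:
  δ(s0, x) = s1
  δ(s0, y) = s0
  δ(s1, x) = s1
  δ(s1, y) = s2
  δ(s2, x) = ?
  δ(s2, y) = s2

From the language and accept set, identify what each state tracks — s0: no x seen yet; s1: seen a x, waiting for y; s2: substring xy seen.
Each missing δ(q, a) is the state matching the new tracked value after reading a.
δ(s2, x) = s2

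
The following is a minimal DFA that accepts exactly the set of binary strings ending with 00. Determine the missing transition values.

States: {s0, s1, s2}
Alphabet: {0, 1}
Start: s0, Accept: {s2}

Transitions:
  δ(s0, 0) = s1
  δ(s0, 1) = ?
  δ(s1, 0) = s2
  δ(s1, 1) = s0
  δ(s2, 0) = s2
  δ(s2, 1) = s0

From the language and accept set, identify what each state tracks — s0: last symbol not 0; s1: one trailing 0; s2: two trailing 0's.
Each missing δ(q, a) is the state matching the new tracked value after reading a.
δ(s0, 1) = s0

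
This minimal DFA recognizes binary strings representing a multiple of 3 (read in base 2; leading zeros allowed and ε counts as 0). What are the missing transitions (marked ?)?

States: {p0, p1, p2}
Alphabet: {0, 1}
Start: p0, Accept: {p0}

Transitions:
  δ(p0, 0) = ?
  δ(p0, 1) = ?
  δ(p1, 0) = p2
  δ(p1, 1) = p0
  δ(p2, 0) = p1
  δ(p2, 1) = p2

From the language and accept set, identify what each state tracks — p0: value ≡ 0 (mod 3); p1: value ≡ 1 (mod 3); p2: value ≡ 2 (mod 3).
Each missing δ(q, a) is the state matching the new tracked value after reading a.
δ(p0, 0) = p0; δ(p0, 1) = p1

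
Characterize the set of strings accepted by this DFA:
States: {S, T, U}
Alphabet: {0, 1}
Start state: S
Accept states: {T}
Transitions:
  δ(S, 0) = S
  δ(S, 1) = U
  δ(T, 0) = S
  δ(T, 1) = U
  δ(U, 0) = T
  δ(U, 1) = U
Testing a few strings:
  '11' → reject
  '011' → reject
  '00' → reject
  '01' → reject
State roles: S=no suffix match; T=suffix is 10; U=one trailing 1
All binary strings ending with 10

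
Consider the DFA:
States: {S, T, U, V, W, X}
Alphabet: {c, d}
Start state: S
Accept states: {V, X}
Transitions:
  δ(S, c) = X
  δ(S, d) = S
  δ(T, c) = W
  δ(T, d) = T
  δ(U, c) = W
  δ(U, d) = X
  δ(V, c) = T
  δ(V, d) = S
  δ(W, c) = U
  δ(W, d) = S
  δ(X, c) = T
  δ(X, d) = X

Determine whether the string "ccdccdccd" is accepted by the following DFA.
Processing string "ccdccdccd":
  S --c--> X
  X --c--> T
  T --d--> T
  T --c--> W
  W --c--> U
  U --d--> X
  X --c--> T
  T --c--> W
  W --d--> S
Final state: S
Accept states: {V, X}
No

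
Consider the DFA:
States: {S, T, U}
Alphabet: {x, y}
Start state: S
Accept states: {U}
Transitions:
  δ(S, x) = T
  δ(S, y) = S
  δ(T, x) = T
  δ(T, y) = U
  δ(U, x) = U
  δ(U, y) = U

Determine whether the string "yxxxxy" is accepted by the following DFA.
Processing string "yxxxxy":
  S --y--> S
  S --x--> T
  T --x--> T
  T --x--> T
  T --x--> T
  T --y--> U
Final state: U
Accept states: {U}
Yes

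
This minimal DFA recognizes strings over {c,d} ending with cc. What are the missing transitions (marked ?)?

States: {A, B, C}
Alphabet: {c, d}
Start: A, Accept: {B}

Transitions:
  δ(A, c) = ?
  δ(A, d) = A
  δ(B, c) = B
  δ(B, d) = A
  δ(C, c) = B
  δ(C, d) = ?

From the language and accept set, identify what each state tracks — A: last symbol not c; B: two trailing c's; C: one trailing c.
Each missing δ(q, a) is the state matching the new tracked value after reading a.
δ(A, c) = C; δ(C, d) = A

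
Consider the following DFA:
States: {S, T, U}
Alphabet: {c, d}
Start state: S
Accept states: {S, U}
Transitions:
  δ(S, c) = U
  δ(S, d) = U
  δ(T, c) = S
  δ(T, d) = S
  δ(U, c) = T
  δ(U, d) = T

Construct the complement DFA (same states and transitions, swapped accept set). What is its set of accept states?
Complement accept states = All states \ Original accept states
= {S, T, U} \ {S, U}
{T}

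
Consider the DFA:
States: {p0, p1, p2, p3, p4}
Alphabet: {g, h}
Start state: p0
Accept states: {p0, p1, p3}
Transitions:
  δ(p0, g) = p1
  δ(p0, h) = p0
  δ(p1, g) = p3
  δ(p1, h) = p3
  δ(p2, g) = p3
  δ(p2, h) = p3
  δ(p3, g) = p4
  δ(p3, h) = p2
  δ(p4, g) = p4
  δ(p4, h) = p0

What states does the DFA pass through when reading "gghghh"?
read 'g': p0 → p1
  read 'g': p1 → p3
  read 'h': p3 → p2
  read 'g': p2 → p3
  read 'h': p3 → p2
  read 'h': p2 → p3
p0 -> p1 -> p3 -> p2 -> p3 -> p2 -> p3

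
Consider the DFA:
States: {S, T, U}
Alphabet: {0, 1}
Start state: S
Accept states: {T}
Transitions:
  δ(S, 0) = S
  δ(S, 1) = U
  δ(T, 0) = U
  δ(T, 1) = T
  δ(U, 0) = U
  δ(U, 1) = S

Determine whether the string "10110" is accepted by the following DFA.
Processing string "10110":
  S --1--> U
  U --0--> U
  U --1--> S
  S --1--> U
  U --0--> U
Final state: U
Accept states: {T}
No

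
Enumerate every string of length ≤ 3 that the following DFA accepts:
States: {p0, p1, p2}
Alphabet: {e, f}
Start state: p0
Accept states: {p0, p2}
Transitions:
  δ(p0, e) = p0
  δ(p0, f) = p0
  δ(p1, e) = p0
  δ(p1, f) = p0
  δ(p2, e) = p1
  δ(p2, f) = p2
ε, e, f, ee, ef, fe, ff, eee, eef, efe, eff, fee, fef, ffe, fff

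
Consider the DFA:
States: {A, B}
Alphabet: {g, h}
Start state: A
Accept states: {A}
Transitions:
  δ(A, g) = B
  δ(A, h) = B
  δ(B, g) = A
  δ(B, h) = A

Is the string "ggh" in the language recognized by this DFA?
Processing string "ggh":
  A --g--> B
  B --g--> A
  A --h--> B
Final state: B
Accept states: {A}
No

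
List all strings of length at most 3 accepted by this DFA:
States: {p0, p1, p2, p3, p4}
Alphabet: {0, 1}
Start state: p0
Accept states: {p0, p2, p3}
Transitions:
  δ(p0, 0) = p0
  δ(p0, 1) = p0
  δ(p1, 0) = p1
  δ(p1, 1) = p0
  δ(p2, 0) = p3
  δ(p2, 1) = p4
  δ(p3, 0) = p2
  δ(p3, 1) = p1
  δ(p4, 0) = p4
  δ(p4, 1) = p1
ε, 0, 1, 00, 01, 10, 11, 000, 001, 010, 011, 100, 101, 110, 111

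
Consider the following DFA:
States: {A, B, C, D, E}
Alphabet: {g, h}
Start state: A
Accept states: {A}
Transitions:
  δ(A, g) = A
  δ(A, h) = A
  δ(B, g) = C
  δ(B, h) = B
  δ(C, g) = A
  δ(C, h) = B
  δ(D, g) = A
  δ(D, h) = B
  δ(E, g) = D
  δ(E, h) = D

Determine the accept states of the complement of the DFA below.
Complement accept states = All states \ Original accept states
= {A, B, C, D, E} \ {A}
{B, C, D, E}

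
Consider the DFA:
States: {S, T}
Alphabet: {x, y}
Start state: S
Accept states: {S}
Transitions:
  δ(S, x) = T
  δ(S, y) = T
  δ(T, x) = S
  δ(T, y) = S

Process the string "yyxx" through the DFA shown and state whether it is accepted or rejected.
Processing string "yyxx":
  S --y--> T
  T --y--> S
  S --x--> T
  T --x--> S
Final state: S
Accept states: {S}
Yes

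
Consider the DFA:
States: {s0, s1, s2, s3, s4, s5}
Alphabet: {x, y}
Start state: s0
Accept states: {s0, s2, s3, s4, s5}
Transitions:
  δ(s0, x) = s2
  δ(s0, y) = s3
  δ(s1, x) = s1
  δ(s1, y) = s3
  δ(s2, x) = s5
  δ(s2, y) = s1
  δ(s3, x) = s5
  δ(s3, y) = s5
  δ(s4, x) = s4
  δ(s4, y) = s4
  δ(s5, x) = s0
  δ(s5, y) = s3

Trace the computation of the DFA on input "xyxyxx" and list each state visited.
read 'x': s0 → s2
  read 'y': s2 → s1
  read 'x': s1 → s1
  read 'y': s1 → s3
  read 'x': s3 → s5
  read 'x': s5 → s0
s0 -> s2 -> s1 -> s1 -> s3 -> s5 -> s0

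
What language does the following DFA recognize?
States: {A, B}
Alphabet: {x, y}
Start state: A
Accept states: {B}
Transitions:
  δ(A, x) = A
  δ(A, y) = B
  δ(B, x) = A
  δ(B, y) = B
Testing a few strings:
  'yyy' → accept
  'yx' → reject
  'yyx' → reject
  'y' → accept
State roles: A=last symbol not y; B=last symbol is y
All strings over {x,y} ending with y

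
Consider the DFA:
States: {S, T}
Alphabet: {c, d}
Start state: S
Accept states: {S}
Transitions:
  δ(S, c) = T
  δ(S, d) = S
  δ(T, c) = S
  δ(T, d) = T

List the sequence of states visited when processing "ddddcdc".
read 'd': S → S
  read 'd': S → S
  read 'd': S → S
  read 'd': S → S
  read 'c': S → T
  read 'd': T → T
  read 'c': T → S
S -> S -> S -> S -> S -> T -> T -> S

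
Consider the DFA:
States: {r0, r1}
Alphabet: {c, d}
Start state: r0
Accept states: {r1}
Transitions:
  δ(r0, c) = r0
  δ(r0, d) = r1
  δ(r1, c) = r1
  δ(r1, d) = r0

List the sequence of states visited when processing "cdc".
read 'c': r0 → r0
  read 'd': r0 → r1
  read 'c': r1 → r1
r0 -> r0 -> r1 -> r1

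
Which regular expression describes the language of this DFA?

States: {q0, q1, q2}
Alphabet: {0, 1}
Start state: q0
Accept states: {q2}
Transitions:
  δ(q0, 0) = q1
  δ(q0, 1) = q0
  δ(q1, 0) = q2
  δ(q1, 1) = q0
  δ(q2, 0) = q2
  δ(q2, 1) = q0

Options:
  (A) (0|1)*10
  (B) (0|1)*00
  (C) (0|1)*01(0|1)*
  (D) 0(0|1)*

Check each option against the DFA on short strings; one disagreement eliminates an option:
  (A) (0|1)*10: on '00' the DFA goes q0 → q1 → q2 and accepts (q2 ∈ Accept), but the regex does not match it → eliminate
  (B) (0|1)*00: agrees with the DFA on every string of length ≤ 6
  (C) (0|1)*01(0|1)*: on '00' the DFA goes q0 → q1 → q2 and accepts (q2 ∈ Accept), but the regex does not match it → eliminate
  (D) 0(0|1)*: on '0' the DFA goes q0 → q1 and rejects (q1 ∉ Accept), but the regex matches it → eliminate
Only (B) is consistent with the DFA.
(B) (0|1)*00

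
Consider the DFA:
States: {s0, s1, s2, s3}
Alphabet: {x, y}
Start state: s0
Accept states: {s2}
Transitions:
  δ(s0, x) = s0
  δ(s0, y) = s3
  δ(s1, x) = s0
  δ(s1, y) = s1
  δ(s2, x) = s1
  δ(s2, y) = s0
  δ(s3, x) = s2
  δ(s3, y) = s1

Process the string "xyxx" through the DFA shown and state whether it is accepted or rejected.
Processing string "xyxx":
  s0 --x--> s0
  s0 --y--> s3
  s3 --x--> s2
  s2 --x--> s1
Final state: s1
Accept states: {s2}
No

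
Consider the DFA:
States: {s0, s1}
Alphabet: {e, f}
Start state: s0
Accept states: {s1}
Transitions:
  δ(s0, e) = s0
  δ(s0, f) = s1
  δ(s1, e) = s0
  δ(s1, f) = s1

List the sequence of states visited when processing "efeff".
read 'e': s0 → s0
  read 'f': s0 → s1
  read 'e': s1 → s0
  read 'f': s0 → s1
  read 'f': s1 → s1
s0 -> s0 -> s1 -> s0 -> s1 -> s1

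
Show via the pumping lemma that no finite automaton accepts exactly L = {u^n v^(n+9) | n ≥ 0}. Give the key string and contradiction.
Assume L is regular with pumping length p. Idea: pumping the u-block breaks the fixed offset of 9.
Choose s = u^p v^(p+9) ∈ L. By the pumping lemma, s = xyz with |xy| ≤ p, |y| > 0, so y = u^k with k ≥ 1. Then xy²z = u^(p+k) v^(p+9). For this to be in L we would need p+9 = (p+k)+9, i.e. k = 0, contradicting k ≥ 1. So xy²z ∉ L.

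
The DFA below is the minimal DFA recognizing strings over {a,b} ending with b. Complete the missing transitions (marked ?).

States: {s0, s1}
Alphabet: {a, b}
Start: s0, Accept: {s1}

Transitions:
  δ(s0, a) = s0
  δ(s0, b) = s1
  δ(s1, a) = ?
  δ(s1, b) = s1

From the language and accept set, identify what each state tracks — s0: last symbol not b; s1: last symbol is b.
Each missing δ(q, a) is the state matching the new tracked value after reading a.
δ(s1, a) = s0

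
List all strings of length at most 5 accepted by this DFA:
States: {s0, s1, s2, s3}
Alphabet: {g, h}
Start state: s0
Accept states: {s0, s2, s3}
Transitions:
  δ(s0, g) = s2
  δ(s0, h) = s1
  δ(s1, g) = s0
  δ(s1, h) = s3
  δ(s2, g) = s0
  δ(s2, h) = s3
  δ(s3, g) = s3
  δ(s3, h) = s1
ε, g, gg, gh, hg, hh, ggg, ghg, hgg, hhg, gggg, gggh, gghg, gghh, ghgg, ghhg, ghhh, hggg, hggh, hghg, hghh, hhgg, hhhg, hhhh, ggggg, ggghg, gghgg, gghhg, ghggg, ghghg, ghghh, ghhgg, ghhhg, hgggg, hgghg, hghgg, hghhg, hhggg, hhghg, hhghh, hhhgg, hhhhg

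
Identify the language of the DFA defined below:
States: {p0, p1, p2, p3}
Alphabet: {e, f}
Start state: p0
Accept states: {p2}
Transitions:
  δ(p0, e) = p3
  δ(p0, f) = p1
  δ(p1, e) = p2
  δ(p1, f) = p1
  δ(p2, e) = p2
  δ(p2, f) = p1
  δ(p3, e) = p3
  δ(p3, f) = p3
Testing a few strings:
  'e' → reject
  'efef' → reject
  'f' → reject
  'eef' → reject
State roles: p0=no input read; p1=started with f, last symbol f; p2=started with f, last symbol e; p3=started with e (dead)
All strings over {e,f} that start with f and end with e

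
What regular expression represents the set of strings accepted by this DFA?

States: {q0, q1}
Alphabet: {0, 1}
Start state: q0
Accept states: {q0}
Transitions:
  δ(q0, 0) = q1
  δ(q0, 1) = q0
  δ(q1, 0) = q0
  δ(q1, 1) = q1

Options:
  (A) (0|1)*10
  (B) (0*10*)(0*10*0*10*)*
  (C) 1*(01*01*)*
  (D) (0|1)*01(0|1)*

Check each option against the DFA on short strings; one disagreement eliminates an option:
  (A) (0|1)*10: on ε the DFA stays in q0 and accepts (q0 ∈ Accept), but the regex does not match it → eliminate
  (B) (0*10*)(0*10*0*10*)*: on ε the DFA stays in q0 and accepts (q0 ∈ Accept), but the regex does not match it → eliminate
  (C) 1*(01*01*)*: agrees with the DFA on every string of length ≤ 6
  (D) (0|1)*01(0|1)*: on ε the DFA stays in q0 and accepts (q0 ∈ Accept), but the regex does not match it → eliminate
Only (C) is consistent with the DFA.
(C) 1*(01*01*)*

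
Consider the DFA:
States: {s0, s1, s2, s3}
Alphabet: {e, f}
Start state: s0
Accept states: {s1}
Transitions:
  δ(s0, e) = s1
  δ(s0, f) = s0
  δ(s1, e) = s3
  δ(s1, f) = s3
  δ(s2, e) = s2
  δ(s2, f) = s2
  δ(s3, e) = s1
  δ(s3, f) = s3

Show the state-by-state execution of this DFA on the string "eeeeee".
read 'e': s0 → s1
  read 'e': s1 → s3
  read 'e': s3 → s1
  read 'e': s1 → s3
  read 'e': s3 → s1
  read 'e': s1 → s3
s0 -> s1 -> s3 -> s1 -> s3 -> s1 -> s3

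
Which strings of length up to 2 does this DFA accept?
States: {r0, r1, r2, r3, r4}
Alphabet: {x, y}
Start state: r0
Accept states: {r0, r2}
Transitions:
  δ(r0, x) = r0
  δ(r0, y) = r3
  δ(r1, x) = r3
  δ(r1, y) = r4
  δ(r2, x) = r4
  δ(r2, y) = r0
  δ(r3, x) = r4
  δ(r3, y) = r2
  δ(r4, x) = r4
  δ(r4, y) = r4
ε, x, xx, yy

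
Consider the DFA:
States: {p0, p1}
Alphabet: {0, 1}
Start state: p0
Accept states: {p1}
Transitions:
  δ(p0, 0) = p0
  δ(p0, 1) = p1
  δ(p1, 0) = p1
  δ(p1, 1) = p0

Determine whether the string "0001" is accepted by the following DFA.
Processing string "0001":
  p0 --0--> p0
  p0 --0--> p0
  p0 --0--> p0
  p0 --1--> p1
Final state: p1
Accept states: {p1}
Yes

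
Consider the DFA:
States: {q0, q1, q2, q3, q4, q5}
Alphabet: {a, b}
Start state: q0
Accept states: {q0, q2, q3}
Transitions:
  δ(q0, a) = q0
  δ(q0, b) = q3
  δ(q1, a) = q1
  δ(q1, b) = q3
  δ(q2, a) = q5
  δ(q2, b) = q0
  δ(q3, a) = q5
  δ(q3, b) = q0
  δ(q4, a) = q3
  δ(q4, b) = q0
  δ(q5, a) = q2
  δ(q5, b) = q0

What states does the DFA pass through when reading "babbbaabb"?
read 'b': q0 → q3
  read 'a': q3 → q5
  read 'b': q5 → q0
  read 'b': q0 → q3
  read 'b': q3 → q0
  read 'a': q0 → q0
  read 'a': q0 → q0
  read 'b': q0 → q3
  read 'b': q3 → q0
q0 -> q3 -> q5 -> q0 -> q3 -> q0 -> q0 -> q0 -> q3 -> q0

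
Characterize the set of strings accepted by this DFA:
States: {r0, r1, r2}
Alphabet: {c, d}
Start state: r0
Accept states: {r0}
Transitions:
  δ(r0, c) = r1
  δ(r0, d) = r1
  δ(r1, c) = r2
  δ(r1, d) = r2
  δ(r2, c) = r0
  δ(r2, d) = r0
Testing a few strings:
  'c' → reject
  'cdd' → accept
  'cc' → reject
  'dcdc' → reject
State roles: r0=length ≡ 0 (mod 3); r1=length ≡ 1 (mod 3); r2=length ≡ 2 (mod 3)
All strings over {c,d} whose length is a multiple of 3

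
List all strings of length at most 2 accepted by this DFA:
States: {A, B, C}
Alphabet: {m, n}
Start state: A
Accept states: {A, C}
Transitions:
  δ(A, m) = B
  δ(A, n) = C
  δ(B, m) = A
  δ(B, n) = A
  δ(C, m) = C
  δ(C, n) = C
ε, n, mm, mn, nm, nn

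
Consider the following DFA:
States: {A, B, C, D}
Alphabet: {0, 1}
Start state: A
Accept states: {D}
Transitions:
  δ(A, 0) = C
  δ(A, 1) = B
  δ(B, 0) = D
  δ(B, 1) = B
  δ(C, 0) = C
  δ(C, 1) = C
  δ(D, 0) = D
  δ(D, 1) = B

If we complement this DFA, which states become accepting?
Complement accept states = All states \ Original accept states
= {A, B, C, D} \ {D}
{A, B, C}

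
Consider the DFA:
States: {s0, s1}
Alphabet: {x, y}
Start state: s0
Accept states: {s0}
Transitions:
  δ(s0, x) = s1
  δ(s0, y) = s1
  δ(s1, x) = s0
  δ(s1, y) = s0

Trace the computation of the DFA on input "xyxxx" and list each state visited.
read 'x': s0 → s1
  read 'y': s1 → s0
  read 'x': s0 → s1
  read 'x': s1 → s0
  read 'x': s0 → s1
s0 -> s1 -> s0 -> s1 -> s0 -> s1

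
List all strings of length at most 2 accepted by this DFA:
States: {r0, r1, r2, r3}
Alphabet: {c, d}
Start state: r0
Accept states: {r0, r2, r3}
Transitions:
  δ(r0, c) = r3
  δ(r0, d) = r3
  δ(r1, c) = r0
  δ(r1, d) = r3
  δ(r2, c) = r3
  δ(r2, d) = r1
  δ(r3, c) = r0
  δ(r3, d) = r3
ε, c, d, cc, cd, dc, dd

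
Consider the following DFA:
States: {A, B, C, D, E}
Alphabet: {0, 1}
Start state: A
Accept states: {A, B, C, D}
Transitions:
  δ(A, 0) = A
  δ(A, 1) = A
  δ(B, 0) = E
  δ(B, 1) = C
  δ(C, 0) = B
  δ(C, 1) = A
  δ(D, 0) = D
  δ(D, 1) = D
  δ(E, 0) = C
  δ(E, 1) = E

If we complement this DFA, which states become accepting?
Complement accept states = All states \ Original accept states
= {A, B, C, D, E} \ {A, B, C, D}
{E}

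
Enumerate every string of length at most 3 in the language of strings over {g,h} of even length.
ε, gg, gh, hg, hh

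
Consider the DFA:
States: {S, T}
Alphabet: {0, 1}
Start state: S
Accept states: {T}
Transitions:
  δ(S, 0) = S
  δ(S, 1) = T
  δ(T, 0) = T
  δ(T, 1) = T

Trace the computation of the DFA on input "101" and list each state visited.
read '1': S → T
  read '0': T → T
  read '1': T → T
S -> T -> T -> T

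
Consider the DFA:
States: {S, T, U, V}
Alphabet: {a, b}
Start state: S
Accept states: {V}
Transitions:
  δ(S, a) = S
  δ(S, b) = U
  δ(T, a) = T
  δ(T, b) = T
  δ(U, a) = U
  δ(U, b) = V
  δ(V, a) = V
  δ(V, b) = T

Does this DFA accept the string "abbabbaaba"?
Processing string "abbabbaaba":
  S --a--> S
  S --b--> U
  U --b--> V
  V --a--> V
  V --b--> T
  T --b--> T
  T --a--> T
  T --a--> T
  T --b--> T
  T --a--> T
Final state: T
Accept states: {V}
No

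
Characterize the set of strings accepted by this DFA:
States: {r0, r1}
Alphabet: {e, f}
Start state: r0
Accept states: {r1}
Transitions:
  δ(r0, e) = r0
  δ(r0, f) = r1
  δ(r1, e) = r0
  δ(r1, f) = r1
Testing a few strings:
  'f' → accept
  'ee' → reject
  'fef' → accept
  'fee' → reject
State roles: r0=last symbol not f; r1=last symbol is f
All strings over {e,f} ending with f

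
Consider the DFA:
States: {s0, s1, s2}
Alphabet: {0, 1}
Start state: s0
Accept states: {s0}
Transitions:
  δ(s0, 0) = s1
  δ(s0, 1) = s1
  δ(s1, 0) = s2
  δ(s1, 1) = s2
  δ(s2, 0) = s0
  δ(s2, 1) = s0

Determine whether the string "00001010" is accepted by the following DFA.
Processing string "00001010":
  s0 --0--> s1
  s1 --0--> s2
  s2 --0--> s0
  s0 --0--> s1
  s1 --1--> s2
  s2 --0--> s0
  s0 --1--> s1
  s1 --0--> s2
Final state: s2
Accept states: {s0}
No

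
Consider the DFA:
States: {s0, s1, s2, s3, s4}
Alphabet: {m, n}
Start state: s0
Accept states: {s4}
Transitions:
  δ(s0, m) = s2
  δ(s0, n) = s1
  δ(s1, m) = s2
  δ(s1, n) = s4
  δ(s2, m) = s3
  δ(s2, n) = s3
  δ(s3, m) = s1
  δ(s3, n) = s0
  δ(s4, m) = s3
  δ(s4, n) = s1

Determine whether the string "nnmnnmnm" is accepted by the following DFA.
Processing string "nnmnnmnm":
  s0 --n--> s1
  s1 --n--> s4
  s4 --m--> s3
  s3 --n--> s0
  s0 --n--> s1
  s1 --m--> s2
  s2 --n--> s3
  s3 --m--> s1
Final state: s1
Accept states: {s4}
No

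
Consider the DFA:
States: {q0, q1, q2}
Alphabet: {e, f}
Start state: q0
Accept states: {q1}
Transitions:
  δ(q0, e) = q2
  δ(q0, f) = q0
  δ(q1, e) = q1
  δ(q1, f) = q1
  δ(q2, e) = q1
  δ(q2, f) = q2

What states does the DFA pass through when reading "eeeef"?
read 'e': q0 → q2
  read 'e': q2 → q1
  read 'e': q1 → q1
  read 'e': q1 → q1
  read 'f': q1 → q1
q0 -> q2 -> q1 -> q1 -> q1 -> q1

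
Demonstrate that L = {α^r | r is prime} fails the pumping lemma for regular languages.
Assume L is regular with pumping length p. Idea: pumping by a suitable count produces a composite length.
Let q be a prime with q ≥ p and choose s = α^q ∈ L. By the pumping lemma, s = xyz with |xy| ≤ p, |y| = k ≥ 1. Take i = q+1: |xy^(q+1)z| = q + q·k = q(1+k). Since q ≥ 2 and 1+k ≥ 2, q(1+k) is composite, so xy^(q+1)z ∉ L.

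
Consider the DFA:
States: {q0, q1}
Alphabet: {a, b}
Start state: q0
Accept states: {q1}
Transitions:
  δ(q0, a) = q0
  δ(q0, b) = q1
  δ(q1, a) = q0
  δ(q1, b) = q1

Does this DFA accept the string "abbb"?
Processing string "abbb":
  q0 --a--> q0
  q0 --b--> q1
  q1 --b--> q1
  q1 --b--> q1
Final state: q1
Accept states: {q1}
Yes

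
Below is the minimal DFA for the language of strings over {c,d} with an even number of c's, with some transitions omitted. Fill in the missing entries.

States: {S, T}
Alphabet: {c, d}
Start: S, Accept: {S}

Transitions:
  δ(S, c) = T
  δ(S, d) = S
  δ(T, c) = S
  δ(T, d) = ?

From the language and accept set, identify what each state tracks — S: even number of c's so far; T: odd number of c's so far.
Each missing δ(q, a) is the state matching the new tracked value after reading a.
δ(T, d) = T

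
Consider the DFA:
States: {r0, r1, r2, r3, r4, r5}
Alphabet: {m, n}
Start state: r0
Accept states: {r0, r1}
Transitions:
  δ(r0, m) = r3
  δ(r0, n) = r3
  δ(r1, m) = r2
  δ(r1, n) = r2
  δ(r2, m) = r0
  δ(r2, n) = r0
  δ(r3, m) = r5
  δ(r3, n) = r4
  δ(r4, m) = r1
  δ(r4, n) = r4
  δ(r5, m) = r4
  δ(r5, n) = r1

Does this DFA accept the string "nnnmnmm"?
Processing string "nnnmnmm":
  r0 --n--> r3
  r3 --n--> r4
  r4 --n--> r4
  r4 --m--> r1
  r1 --n--> r2
  r2 --m--> r0
  r0 --m--> r3
Final state: r3
Accept states: {r0, r1}
No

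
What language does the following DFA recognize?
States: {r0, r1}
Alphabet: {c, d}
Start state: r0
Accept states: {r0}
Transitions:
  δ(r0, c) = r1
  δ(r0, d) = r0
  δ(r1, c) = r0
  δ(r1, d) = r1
Testing a few strings:
  'ccc' → reject
  'cc' → accept
  'cdc' → accept
  'cd' → reject
State roles: r0=even number of c's so far; r1=odd number of c's so far
All strings over {c,d} with an even number of c's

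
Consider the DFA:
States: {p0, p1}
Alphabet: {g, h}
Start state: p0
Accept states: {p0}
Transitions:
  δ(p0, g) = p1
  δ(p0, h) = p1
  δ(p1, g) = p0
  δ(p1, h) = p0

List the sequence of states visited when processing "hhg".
read 'h': p0 → p1
  read 'h': p1 → p0
  read 'g': p0 → p1
p0 -> p1 -> p0 -> p1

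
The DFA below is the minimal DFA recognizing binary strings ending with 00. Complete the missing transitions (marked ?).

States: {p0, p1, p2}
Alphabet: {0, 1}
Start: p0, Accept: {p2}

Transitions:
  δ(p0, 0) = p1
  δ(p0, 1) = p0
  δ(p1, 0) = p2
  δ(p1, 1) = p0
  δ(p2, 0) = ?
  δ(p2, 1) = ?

From the language and accept set, identify what each state tracks — p0: last symbol not 0; p1: one trailing 0; p2: two trailing 0's.
Each missing δ(q, a) is the state matching the new tracked value after reading a.
δ(p2, 0) = p2; δ(p2, 1) = p0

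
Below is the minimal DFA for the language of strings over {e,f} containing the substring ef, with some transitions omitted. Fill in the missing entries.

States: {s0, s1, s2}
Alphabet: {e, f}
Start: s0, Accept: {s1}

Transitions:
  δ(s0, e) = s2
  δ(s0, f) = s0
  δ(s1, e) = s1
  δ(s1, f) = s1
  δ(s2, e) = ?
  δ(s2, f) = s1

From the language and accept set, identify what each state tracks — s0: no e seen yet; s1: substring ef seen; s2: seen a e, waiting for f.
Each missing δ(q, a) is the state matching the new tracked value after reading a.
δ(s2, e) = s2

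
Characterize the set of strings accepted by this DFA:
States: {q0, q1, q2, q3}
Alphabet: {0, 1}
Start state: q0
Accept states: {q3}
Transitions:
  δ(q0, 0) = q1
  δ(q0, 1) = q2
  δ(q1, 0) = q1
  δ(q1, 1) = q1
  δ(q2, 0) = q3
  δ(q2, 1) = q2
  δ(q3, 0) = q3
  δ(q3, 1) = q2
Testing a few strings:
  '01' → reject
  '100' → accept
  '0' → reject
  '111' → reject
State roles: q0=no input read; q1=started with 0 (dead); q2=started with 1, last symbol 1; q3=started with 1, last symbol 0
All binary strings that start with 1 and end with 0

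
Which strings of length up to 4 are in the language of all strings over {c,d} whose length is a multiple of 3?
ε, ccc, ccd, cdc, cdd, dcc, dcd, ddc, ddd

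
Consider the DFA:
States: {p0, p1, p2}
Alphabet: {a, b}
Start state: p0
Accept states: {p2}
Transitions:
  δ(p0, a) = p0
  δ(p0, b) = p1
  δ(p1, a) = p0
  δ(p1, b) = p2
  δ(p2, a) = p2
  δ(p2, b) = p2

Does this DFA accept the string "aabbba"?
Processing string "aabbba":
  p0 --a--> p0
  p0 --a--> p0
  p0 --b--> p1
  p1 --b--> p2
  p2 --b--> p2
  p2 --a--> p2
Final state: p2
Accept states: {p2}
Yes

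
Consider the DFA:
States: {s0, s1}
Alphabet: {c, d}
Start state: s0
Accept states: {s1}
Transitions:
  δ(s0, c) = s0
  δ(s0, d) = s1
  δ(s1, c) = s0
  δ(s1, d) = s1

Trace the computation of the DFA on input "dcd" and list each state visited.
read 'd': s0 → s1
  read 'c': s1 → s0
  read 'd': s0 → s1
s0 -> s1 -> s0 -> s1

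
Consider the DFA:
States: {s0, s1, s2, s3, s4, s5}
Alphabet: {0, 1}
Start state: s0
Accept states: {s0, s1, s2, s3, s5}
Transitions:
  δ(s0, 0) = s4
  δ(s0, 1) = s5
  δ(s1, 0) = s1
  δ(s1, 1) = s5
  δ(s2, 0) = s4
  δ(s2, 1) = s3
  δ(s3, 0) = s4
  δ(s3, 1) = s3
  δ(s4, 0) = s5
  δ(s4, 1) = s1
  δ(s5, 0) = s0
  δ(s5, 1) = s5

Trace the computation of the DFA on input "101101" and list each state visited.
read '1': s0 → s5
  read '0': s5 → s0
  read '1': s0 → s5
  read '1': s5 → s5
  read '0': s5 → s0
  read '1': s0 → s5
s0 -> s5 -> s0 -> s5 -> s5 -> s0 -> s5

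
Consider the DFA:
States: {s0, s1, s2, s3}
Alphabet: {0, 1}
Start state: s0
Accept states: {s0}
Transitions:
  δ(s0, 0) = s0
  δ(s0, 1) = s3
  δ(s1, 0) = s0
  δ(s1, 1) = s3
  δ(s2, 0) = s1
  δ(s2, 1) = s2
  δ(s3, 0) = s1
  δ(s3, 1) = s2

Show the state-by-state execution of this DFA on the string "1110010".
read '1': s0 → s3
  read '1': s3 → s2
  read '1': s2 → s2
  read '0': s2 → s1
  read '0': s1 → s0
  read '1': s0 → s3
  read '0': s3 → s1
s0 -> s3 -> s2 -> s2 -> s1 -> s0 -> s3 -> s1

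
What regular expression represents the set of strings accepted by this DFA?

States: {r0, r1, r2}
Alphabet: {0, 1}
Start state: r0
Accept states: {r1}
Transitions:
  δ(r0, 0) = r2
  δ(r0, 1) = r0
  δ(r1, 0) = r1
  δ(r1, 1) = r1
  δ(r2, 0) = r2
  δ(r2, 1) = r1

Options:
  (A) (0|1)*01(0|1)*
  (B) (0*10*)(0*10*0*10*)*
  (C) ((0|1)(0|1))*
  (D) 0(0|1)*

Check each option against the DFA on short strings; one disagreement eliminates an option:
  (A) (0|1)*01(0|1)*: agrees with the DFA on every string of length ≤ 6
  (B) (0*10*)(0*10*0*10*)*: on '1' the DFA goes r0 → r0 and rejects (r0 ∉ Accept), but the regex matches it → eliminate
  (C) ((0|1)(0|1))*: on ε the DFA stays in r0 and rejects (r0 ∉ Accept), but the regex matches it → eliminate
  (D) 0(0|1)*: on '0' the DFA goes r0 → r2 and rejects (r2 ∉ Accept), but the regex matches it → eliminate
Only (A) is consistent with the DFA.
(A) (0|1)*01(0|1)*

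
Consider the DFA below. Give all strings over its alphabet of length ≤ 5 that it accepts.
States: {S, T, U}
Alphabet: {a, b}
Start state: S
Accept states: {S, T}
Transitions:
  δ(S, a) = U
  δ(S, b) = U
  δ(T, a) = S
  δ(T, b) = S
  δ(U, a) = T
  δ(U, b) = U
ε, aa, ba, aaa, aab, aba, baa, bab, bba, abaa, abab, abba, bbaa, bbab, bbba, aaaaa, aaaba, aabaa, aabba, abbaa, abbab, abbba, baaaa, baaba, babaa, babba, bbbaa, bbbab, bbbba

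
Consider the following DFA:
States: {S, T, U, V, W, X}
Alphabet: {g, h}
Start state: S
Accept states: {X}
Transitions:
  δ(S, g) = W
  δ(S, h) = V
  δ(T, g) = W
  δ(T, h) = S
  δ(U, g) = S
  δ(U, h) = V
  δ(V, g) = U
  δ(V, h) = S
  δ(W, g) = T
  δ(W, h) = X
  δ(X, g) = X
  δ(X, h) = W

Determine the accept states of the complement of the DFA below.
Complement accept states = All states \ Original accept states
= {S, T, U, V, W, X} \ {X}
{S, T, U, V, W}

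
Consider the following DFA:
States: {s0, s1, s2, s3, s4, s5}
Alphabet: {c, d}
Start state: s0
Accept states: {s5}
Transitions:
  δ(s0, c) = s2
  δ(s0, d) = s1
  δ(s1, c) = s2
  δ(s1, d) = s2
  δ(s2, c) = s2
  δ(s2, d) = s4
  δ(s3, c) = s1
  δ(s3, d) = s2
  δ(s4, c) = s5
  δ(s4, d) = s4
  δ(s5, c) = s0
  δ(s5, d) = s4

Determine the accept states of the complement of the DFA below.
Complement accept states = All states \ Original accept states
= {s0, s1, s2, s3, s4, s5} \ {s5}
{s0, s1, s2, s3, s4}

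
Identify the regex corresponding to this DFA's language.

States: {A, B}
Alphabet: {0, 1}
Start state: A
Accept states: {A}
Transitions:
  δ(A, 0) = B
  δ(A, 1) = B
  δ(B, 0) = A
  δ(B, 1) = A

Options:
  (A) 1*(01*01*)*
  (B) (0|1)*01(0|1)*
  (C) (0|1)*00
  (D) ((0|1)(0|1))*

Check each option against the DFA on short strings; one disagreement eliminates an option:
  (A) 1*(01*01*)*: on '1' the DFA goes A → B and rejects (B ∉ Accept), but the regex matches it → eliminate
  (B) (0|1)*01(0|1)*: on ε the DFA stays in A and accepts (A ∈ Accept), but the regex does not match it → eliminate
  (C) (0|1)*00: on ε the DFA stays in A and accepts (A ∈ Accept), but the regex does not match it → eliminate
  (D) ((0|1)(0|1))*: agrees with the DFA on every string of length ≤ 6
Only (D) is consistent with the DFA.
(D) ((0|1)(0|1))*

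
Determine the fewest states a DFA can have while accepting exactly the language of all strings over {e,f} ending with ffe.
By Myhill–Nerode, count the distinguishable equivalence classes: 4 classes — one per longest suffix of the input that is a prefix of 'ffe' (lengths 0 through 3); only the length-3 class is accepting.
4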